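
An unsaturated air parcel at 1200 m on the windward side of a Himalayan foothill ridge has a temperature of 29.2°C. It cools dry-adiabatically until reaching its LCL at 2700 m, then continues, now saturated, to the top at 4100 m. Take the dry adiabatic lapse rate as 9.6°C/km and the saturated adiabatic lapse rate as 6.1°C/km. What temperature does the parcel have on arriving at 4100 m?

6.26°C

1200–2700 m, dry: Δz = 1.5 km ⇒ ΔT = -14.4°C; T = 14.8°C
2700–4100 m, saturated: Δz = 1.4 km ⇒ ΔT = -8.54°C; T = 6.26°C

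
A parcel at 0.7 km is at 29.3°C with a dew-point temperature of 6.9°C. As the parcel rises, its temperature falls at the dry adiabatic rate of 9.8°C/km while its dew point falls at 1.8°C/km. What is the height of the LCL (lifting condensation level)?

3.5 km

T and T_d converge at 9.8 − 1.8 = 8°C per km
Height above start = (29.3 − 6.9) / 8 = 2.8 km
LCL altitude = 700 m + 2800 m = 3500 m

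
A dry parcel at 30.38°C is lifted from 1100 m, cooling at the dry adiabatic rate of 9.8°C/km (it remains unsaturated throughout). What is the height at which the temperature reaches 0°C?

4200 m

Height above start = (30.38 − 0) / 9.8 = 3.1 km
Altitude = 1100 m + 3100 m = 4200 m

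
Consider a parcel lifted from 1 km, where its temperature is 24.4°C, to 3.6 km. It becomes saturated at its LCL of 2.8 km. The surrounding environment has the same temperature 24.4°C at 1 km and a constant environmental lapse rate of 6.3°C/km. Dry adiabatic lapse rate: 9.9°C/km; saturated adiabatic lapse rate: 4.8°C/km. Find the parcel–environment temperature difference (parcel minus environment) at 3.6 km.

Parcel:
  1000 → 2800 m (dry, 9.9°C/km): ΔT = -9.9 × 1.8 = -17.82°C → T = 6.58°C
  2800 → 3600 m (saturated, 4.8°C/km): ΔT = -4.8 × 0.8 = -3.84°C → T = 2.74°C
Environment:
  1000 → 3600 m (environment, 6.3°C/km): ΔT = -6.3 × 2.6 = -16.38°C → T = 8.02°C
T_parcel − T_env = 2.74 − 8.02 = -5.28°C

-5.28°C (parcel cooler than environment)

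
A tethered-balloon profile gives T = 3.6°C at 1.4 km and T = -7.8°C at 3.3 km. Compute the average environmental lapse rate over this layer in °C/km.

Γ = −ΔT/Δz = (3.6 − (-7.8)) / (3300 − 1400) m
  = 11.4°C / 1.9 km = 6°C/km

6°C/km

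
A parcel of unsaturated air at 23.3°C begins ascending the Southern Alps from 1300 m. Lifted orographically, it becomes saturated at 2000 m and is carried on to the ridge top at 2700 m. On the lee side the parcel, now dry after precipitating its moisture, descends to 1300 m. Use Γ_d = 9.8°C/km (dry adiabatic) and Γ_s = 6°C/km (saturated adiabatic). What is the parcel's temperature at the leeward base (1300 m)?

Dry to 2000 m: -9.8 × 0.7 km = -6.86°C, so T = 16.44°C.
Saturated to 2700 m: -6 × 0.7 km = -4.2°C, so T = 12.24°C.
Dry descent to 1300 m: +9.8 × 1.4 km = +13.72°C, so T = 25.96°C.

25.96°C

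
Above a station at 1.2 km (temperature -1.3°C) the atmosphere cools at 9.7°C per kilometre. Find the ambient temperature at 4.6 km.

Environmental to 4600 m: -9.7 × 3.4 km = -32.98°C, so T = -34.28°C.

-34.28°C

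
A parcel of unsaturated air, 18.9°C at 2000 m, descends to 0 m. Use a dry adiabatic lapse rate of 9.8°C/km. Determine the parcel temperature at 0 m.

2000 → 0 m (dry adiabatic, 9.8°C/km): ΔT = +9.8 × 2 = +19.6°C → T = 38.5°C

38.5°C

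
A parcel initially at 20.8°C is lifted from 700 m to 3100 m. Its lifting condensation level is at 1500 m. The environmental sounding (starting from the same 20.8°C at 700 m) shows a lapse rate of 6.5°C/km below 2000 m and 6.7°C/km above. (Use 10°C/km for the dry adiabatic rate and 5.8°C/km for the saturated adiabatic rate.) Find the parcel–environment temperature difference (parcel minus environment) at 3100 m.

Parcel:
  Dry to 1500 m: -10 × 0.8 km = -8°C, so T = 12.8°C.
  Saturated to 3100 m: -5.8 × 1.6 km = -9.28°C, so T = 3.52°C.
Environment:
  Environment, lower layer to 2000 m: -6.5 × 1.3 km = -8.45°C, so T = 12.35°C.
  Environment, upper layer to 3100 m: -6.7 × 1.1 km = -7.37°C, so T = 4.98°C.
T_parcel − T_env = 3.52 − 4.98 = -1.46°C

-1.46°C (parcel cooler than environment)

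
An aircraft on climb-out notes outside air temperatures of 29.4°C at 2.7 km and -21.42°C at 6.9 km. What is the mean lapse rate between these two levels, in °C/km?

Γ = −ΔT/Δz = (29.4 − (-21.42)) / (6900 − 2700) m
  = 50.82°C / 4.2 km = 12.1°C/km

12.1°C/km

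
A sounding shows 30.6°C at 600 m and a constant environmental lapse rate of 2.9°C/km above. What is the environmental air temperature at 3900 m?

From 600 m to 3900 m (environmental): cools by 2.9 × 3.3 = 9.57°C, giving 21.03°C.

21.03°C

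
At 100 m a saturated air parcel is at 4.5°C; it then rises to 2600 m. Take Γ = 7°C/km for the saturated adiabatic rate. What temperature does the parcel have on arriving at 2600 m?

-13°C

100 → 2600 m (saturated adiabatic, 7°C/km): ΔT = -7 × 2.5 = -17.5°C → T = -13°C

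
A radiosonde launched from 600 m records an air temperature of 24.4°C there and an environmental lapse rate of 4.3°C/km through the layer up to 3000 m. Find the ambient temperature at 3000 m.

From 600 m to 3000 m (environmental): cools by 4.3 × 2.4 = 10.32°C, giving 14.08°C.

14.08°C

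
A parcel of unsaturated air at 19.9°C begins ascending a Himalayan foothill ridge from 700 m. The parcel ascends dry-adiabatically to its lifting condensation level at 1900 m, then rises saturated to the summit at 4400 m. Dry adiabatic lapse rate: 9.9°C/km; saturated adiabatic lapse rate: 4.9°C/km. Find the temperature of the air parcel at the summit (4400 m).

-4.23°C

700 → 1900 m (dry, 9.9°C/km): ΔT = -9.9 × 1.2 = -11.88°C → T = 8.02°C
1900 → 4400 m (saturated, 4.9°C/km): ΔT = -4.9 × 2.5 = -12.25°C → T = -4.23°C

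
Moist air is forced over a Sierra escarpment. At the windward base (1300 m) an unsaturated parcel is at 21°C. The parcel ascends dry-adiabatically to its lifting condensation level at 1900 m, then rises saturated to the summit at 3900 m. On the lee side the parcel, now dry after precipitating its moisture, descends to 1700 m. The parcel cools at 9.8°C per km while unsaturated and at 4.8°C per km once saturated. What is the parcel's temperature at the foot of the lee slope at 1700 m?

1300 → 1900 m (dry, 9.8°C/km): ΔT = -9.8 × 0.6 = -5.88°C → T = 15.12°C
1900 → 3900 m (saturated, 4.8°C/km): ΔT = -4.8 × 2 = -9.6°C → T = 5.52°C
3900 → 1700 m (dry descent, 9.8°C/km): ΔT = +9.8 × 2.2 = +21.56°C → T = 27.08°C

27.08°C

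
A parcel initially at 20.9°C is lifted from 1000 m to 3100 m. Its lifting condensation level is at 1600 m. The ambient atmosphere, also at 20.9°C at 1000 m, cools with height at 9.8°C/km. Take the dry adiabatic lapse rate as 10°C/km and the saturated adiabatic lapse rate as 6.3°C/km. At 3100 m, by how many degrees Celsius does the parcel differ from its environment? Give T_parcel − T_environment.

+5.13°C (parcel warmer than environment)

Parcel:
  Dry to 1600 m: -10 × 0.6 km = -6°C, so T = 14.9°C.
  Saturated to 3100 m: -6.3 × 1.5 km = -9.45°C, so T = 5.45°C.
Environment:
  Environment to 3100 m: -9.8 × 2.1 km = -20.58°C, so T = 0.32°C.
T_parcel − T_env = 5.45 − 0.32 = +5.13°C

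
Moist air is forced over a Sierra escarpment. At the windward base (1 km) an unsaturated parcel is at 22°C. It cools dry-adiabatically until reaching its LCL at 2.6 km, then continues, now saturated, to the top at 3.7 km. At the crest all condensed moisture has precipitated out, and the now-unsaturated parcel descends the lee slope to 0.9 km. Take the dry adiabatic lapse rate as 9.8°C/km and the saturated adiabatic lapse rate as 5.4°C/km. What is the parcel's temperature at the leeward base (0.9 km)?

27.82°C

Dry to 2600 m: -9.8 × 1.6 km = -15.68°C, so T = 6.32°C.
Saturated to 3700 m: -5.4 × 1.1 km = -5.94°C, so T = 0.38°C.
Dry descent to 900 m: +9.8 × 2.8 km = +27.44°C, so T = 27.82°C.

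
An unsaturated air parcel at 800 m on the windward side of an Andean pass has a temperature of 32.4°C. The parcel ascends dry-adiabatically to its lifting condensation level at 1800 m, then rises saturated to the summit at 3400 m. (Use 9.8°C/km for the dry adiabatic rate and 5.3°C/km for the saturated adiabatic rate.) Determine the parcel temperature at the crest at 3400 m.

800–1800 m, dry: Δz = 1 km ⇒ ΔT = -9.8°C; T = 22.6°C
1800–3400 m, saturated: Δz = 1.6 km ⇒ ΔT = -8.48°C; T = 14.12°C

14.12°C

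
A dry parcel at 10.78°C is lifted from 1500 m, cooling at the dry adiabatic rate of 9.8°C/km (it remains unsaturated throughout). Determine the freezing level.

Height above start = (10.78 − 0) / 9.8 = 1.1 km
Altitude = 1500 m + 1100 m = 2600 m

2600 m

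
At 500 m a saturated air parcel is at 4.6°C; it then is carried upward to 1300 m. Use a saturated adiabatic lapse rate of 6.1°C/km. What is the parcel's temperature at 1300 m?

500–1300 m, saturated adiabatic: Δz = 0.8 km ⇒ ΔT = -4.88°C; T = -0.28°C

-0.28°C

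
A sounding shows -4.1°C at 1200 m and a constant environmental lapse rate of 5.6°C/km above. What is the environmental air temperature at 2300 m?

From 1200 m to 2300 m (environmental): cools by 5.6 × 1.1 = 6.16°C, giving -10.26°C.

-10.26°C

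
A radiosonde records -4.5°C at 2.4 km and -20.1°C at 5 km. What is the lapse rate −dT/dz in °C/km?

6°C/km

Γ = −ΔT/Δz = (-4.5 − (-20.1)) / (5000 − 2400) m
  = 15.6°C / 2.6 km = 6°C/km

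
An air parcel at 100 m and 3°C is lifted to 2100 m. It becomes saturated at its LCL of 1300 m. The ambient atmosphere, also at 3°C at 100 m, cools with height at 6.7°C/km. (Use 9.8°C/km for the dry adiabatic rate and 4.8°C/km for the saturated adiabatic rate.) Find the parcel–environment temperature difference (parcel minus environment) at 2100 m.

-2.2°C (parcel cooler than environment)

Parcel:
  100 → 1300 m (dry, 9.8°C/km): ΔT = -9.8 × 1.2 = -11.76°C → T = -8.76°C
  1300 → 2100 m (saturated, 4.8°C/km): ΔT = -4.8 × 0.8 = -3.84°C → T = -12.6°C
Environment:
  100 → 2100 m (environment, 6.7°C/km): ΔT = -6.7 × 2 = -13.4°C → T = -10.4°C
T_parcel − T_env = -12.6 − (-10.4) = -2.2°C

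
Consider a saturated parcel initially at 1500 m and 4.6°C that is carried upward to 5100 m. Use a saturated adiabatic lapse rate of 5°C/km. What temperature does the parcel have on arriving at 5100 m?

-13.4°C

Saturated adiabatic to 5100 m: -5 × 3.6 km = -18°C, so T = -13.4°C.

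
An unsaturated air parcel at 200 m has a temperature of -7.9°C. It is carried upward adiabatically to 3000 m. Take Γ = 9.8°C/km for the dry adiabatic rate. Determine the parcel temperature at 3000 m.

-35.34°C

200–3000 m, dry adiabatic: Δz = 2.8 km ⇒ ΔT = -27.44°C; T = -35.34°C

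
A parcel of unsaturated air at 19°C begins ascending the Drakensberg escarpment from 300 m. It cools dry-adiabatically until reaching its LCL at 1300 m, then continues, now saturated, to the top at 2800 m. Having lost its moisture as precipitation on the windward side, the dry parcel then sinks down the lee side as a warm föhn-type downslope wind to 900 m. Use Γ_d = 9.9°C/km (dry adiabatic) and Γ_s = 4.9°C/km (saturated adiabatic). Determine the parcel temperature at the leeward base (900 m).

300–1300 m, dry: Δz = 1 km ⇒ ΔT = -9.9°C; T = 9.1°C
1300–2800 m, saturated: Δz = 1.5 km ⇒ ΔT = -7.35°C; T = 1.75°C
2800–900 m, dry descent: Δz = 1.9 km ⇒ ΔT = +18.81°C; T = 20.56°C

20.56°C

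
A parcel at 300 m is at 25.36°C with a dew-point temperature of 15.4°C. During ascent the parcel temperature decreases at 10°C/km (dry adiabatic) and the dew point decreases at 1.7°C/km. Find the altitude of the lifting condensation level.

1500 m

T and T_d converge at 10 − 1.7 = 8.3°C per km
Height above start = (25.36 − 15.4) / 8.3 = 1.2 km
LCL altitude = 300 m + 1200 m = 1500 m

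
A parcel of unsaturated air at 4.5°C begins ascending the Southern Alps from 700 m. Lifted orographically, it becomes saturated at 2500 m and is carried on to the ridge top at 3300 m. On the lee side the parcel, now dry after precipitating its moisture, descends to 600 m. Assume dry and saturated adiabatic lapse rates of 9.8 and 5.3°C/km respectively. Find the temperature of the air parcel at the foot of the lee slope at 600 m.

9.08°C

700 → 2500 m (dry, 9.8°C/km): ΔT = -9.8 × 1.8 = -17.64°C → T = -13.14°C
2500 → 3300 m (saturated, 5.3°C/km): ΔT = -5.3 × 0.8 = -4.24°C → T = -17.38°C
3300 → 600 m (dry descent, 9.8°C/km): ΔT = +9.8 × 2.7 = +26.46°C → T = 9.08°C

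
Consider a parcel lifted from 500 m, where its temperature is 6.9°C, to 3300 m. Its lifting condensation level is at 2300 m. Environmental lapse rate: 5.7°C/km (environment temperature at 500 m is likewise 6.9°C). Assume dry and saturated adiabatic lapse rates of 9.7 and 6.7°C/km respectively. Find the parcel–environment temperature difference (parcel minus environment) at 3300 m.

Parcel:
  Dry to 2300 m: -9.7 × 1.8 km = -17.46°C, so T = -10.56°C.
  Saturated to 3300 m: -6.7 × 1 km = -6.7°C, so T = -17.26°C.
Environment:
  Environment to 3300 m: -5.7 × 2.8 km = -15.96°C, so T = -9.06°C.
T_parcel − T_env = -17.26 − (-9.06) = -8.2°C

-8.2°C (parcel cooler than environment)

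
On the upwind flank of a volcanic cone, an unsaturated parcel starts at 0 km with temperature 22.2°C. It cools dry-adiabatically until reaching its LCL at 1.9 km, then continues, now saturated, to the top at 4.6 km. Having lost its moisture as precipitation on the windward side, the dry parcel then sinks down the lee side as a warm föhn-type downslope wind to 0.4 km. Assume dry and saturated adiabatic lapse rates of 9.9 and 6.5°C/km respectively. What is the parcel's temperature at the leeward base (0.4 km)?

27.42°C

0 → 1900 m (dry, 9.9°C/km): ΔT = -9.9 × 1.9 = -18.81°C → T = 3.39°C
1900 → 4600 m (saturated, 6.5°C/km): ΔT = -6.5 × 2.7 = -17.55°C → T = -14.16°C
4600 → 400 m (dry descent, 9.9°C/km): ΔT = +9.9 × 4.2 = +41.58°C → T = 27.42°C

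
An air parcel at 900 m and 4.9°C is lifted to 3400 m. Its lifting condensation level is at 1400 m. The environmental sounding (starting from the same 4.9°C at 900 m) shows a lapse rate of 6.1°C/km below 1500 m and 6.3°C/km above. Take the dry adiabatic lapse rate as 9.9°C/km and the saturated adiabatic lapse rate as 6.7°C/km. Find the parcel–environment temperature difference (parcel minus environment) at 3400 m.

-2.72°C (parcel cooler than environment)

Parcel:
  900 → 1400 m (dry, 9.9°C/km): ΔT = -9.9 × 0.5 = -4.95°C → T = -0.05°C
  1400 → 3400 m (saturated, 6.7°C/km): ΔT = -6.7 × 2 = -13.4°C → T = -13.45°C
Environment:
  900 → 1500 m (environment, lower layer, 6.1°C/km): ΔT = -6.1 × 0.6 = -3.66°C → T = 1.24°C
  1500 → 3400 m (environment, upper layer, 6.3°C/km): ΔT = -6.3 × 1.9 = -11.97°C → T = -10.73°C
T_parcel − T_env = -13.45 − (-10.73) = -2.72°C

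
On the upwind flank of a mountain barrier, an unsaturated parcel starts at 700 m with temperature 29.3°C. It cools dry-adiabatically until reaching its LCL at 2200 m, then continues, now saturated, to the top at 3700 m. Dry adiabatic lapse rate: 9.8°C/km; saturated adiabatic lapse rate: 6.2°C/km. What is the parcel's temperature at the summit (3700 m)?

700 → 2200 m (dry, 9.8°C/km): ΔT = -9.8 × 1.5 = -14.7°C → T = 14.6°C
2200 → 3700 m (saturated, 6.2°C/km): ΔT = -6.2 × 1.5 = -9.3°C → T = 5.3°C

5.3°C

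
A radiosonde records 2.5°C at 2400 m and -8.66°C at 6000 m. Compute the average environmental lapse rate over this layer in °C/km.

3.1°C/km

Γ = −ΔT/Δz = (2.5 − (-8.66)) / (6000 − 2400) m
  = 11.16°C / 3.6 km = 3.1°C/km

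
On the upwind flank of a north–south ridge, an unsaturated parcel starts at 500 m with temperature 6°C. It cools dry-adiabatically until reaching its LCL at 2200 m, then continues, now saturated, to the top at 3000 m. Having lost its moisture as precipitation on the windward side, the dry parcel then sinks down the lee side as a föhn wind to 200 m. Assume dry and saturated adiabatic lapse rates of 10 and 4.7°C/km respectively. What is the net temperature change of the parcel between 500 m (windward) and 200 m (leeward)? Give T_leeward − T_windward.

Dry to 2200 m: -10 × 1.7 km = -17°C, so T = -11°C.
Saturated to 3000 m: -4.7 × 0.8 km = -3.76°C, so T = -14.76°C.
Dry descent to 200 m: +10 × 2.8 km = +28°C, so T = 13.24°C.
Net change vs windward start: 13.24 − 6 = +7.24°C

+7.24°C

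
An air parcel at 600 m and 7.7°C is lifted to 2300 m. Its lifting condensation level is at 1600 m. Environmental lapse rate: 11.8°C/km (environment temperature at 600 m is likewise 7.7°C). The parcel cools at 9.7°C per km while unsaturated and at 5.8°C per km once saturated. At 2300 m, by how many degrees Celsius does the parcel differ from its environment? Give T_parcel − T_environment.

Parcel:
  600 → 1600 m (dry, 9.7°C/km): ΔT = -9.7 × 1 = -9.7°C → T = -2°C
  1600 → 2300 m (saturated, 5.8°C/km): ΔT = -5.8 × 0.7 = -4.06°C → T = -6.06°C
Environment:
  600 → 2300 m (environment, 11.8°C/km): ΔT = -11.8 × 1.7 = -20.06°C → T = -12.36°C
T_parcel − T_env = -6.06 − (-12.36) = +6.3°C

+6.3°C (parcel warmer than environment)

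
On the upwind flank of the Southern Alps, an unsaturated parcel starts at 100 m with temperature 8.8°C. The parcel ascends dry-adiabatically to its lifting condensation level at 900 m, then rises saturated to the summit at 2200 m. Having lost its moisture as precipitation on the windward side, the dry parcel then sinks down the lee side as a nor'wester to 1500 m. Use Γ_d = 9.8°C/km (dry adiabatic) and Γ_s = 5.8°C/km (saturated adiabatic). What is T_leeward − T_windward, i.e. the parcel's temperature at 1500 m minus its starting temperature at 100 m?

100 → 900 m (dry, 9.8°C/km): ΔT = -9.8 × 0.8 = -7.84°C → T = 0.96°C
900 → 2200 m (saturated, 5.8°C/km): ΔT = -5.8 × 1.3 = -7.54°C → T = -6.58°C
2200 → 1500 m (dry descent, 9.8°C/km): ΔT = +9.8 × 0.7 = +6.86°C → T = 0.28°C
Net change vs windward start: 0.28 − 8.8 = -8.52°C

-8.52°C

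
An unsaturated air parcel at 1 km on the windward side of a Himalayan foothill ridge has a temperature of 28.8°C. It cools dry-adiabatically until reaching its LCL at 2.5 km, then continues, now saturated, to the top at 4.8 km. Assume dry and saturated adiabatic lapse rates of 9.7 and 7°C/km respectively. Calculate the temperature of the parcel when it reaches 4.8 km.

From 1000 m to 2500 m (dry): cools by 9.7 × 1.5 = 14.55°C, giving 14.25°C.
From 2500 m to 4800 m (saturated): cools by 7 × 2.3 = 16.1°C, giving -1.85°C.

-1.85°C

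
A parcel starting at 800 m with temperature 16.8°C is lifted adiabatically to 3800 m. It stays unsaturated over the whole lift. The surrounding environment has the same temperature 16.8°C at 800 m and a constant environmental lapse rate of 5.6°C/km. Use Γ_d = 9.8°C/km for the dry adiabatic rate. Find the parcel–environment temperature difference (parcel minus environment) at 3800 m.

-12.6°C (parcel cooler than environment)

Parcel:
  Dry to 3800 m: -9.8 × 3 km = -29.4°C, so T = -12.6°C.
Environment:
  Environment to 3800 m: -5.6 × 3 km = -16.8°C, so T = 0°C.
T_parcel − T_env = -12.6 − 0 = -12.6°C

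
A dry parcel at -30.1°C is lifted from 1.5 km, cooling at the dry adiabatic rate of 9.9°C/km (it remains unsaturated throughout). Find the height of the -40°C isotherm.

2.5 km

Height above start = (-30.1 − (-40)) / 9.9 = 1 km
Altitude = 1500 m + 1000 m = 2500 m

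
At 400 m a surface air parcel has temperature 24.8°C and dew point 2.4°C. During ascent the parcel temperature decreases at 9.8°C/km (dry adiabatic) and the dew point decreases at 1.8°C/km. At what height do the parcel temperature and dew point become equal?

3200 m

T and T_d converge at 9.8 − 1.8 = 8°C per km
Height above start = (24.8 − 2.4) / 8 = 2.8 km
LCL altitude = 400 m + 2800 m = 3200 m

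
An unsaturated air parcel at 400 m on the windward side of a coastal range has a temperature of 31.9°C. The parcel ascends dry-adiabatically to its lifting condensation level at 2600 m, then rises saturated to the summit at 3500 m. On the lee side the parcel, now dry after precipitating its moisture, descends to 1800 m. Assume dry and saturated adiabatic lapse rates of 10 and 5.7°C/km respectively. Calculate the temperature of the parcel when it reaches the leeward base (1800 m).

21.77°C

400–2600 m, dry: Δz = 2.2 km ⇒ ΔT = -22°C; T = 9.9°C
2600–3500 m, saturated: Δz = 0.9 km ⇒ ΔT = -5.13°C; T = 4.77°C
3500–1800 m, dry descent: Δz = 1.7 km ⇒ ΔT = +17°C; T = 21.77°C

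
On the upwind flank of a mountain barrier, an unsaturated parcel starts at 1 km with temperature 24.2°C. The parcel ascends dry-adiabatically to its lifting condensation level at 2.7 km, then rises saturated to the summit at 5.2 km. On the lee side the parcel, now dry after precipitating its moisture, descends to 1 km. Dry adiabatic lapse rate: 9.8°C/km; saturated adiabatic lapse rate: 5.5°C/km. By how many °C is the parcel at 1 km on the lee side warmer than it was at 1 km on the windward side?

+10.75°C

1000 → 2700 m (dry, 9.8°C/km): ΔT = -9.8 × 1.7 = -16.66°C → T = 7.54°C
2700 → 5200 m (saturated, 5.5°C/km): ΔT = -5.5 × 2.5 = -13.75°C → T = -6.21°C
5200 → 1000 m (dry descent, 9.8°C/km): ΔT = +9.8 × 4.2 = +41.16°C → T = 34.95°C
Net change vs windward start: 34.95 − 24.2 = +10.75°C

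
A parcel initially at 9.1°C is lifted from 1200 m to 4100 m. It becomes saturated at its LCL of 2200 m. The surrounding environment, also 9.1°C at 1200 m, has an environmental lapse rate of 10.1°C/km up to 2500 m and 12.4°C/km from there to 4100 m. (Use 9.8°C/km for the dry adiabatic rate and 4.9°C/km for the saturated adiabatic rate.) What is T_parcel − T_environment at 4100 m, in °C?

Parcel:
  1200–2200 m, dry: Δz = 1 km ⇒ ΔT = -9.8°C; T = -0.7°C
  2200–4100 m, saturated: Δz = 1.9 km ⇒ ΔT = -9.31°C; T = -10.01°C
Environment:
  1200–2500 m, environment, lower layer: Δz = 1.3 km ⇒ ΔT = -13.13°C; T = -4.03°C
  2500–4100 m, environment, upper layer: Δz = 1.6 km ⇒ ΔT = -19.84°C; T = -23.87°C
T_parcel − T_env = -10.01 − (-23.87) = +13.86°C

+13.86°C (parcel warmer than environment)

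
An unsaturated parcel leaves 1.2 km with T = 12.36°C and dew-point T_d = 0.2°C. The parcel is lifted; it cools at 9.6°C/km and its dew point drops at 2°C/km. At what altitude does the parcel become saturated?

T and T_d converge at 9.6 − 2 = 7.6°C per km
Height above start = (12.36 − 0.2) / 7.6 = 1.6 km
LCL altitude = 1200 m + 1600 m = 2800 m

2.8 km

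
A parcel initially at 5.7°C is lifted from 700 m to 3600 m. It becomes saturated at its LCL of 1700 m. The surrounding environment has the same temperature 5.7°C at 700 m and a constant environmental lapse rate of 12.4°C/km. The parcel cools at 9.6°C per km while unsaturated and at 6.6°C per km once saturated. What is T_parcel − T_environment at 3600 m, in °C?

Parcel:
  700 → 1700 m (dry, 9.6°C/km): ΔT = -9.6 × 1 = -9.6°C → T = -3.9°C
  1700 → 3600 m (saturated, 6.6°C/km): ΔT = -6.6 × 1.9 = -12.54°C → T = -16.44°C
Environment:
  700 → 3600 m (environment, 12.4°C/km): ΔT = -12.4 × 2.9 = -35.96°C → T = -30.26°C
T_parcel − T_env = -16.44 − (-30.26) = +13.82°C

+13.82°C (parcel warmer than environment)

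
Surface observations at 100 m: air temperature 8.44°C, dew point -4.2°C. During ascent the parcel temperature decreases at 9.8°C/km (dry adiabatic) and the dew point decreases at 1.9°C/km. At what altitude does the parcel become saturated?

1700 m

T and T_d converge at 9.8 − 1.9 = 7.9°C per km
Height above start = (8.44 − (-4.2)) / 7.9 = 1.6 km
LCL altitude = 100 m + 1600 m = 1700 m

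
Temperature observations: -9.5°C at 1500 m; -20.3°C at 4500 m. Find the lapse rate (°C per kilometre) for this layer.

Γ = −ΔT/Δz = (-9.5 − (-20.3)) / (4500 − 1500) m
  = 10.8°C / 3 km = 3.6°C/km

3.6°C/km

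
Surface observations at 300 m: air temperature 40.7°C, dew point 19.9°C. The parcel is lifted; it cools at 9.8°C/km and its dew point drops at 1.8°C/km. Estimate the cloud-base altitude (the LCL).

T and T_d converge at 9.8 − 1.8 = 8°C per km
Height above start = (40.7 − 19.9) / 8 = 2.6 km
LCL altitude = 300 m + 2600 m = 2900 m

2900 m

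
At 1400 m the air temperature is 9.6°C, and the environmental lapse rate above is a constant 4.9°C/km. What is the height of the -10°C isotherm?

Height above start = (9.6 − (-10)) / 4.9 = 4 km
Altitude = 1400 m + 4000 m = 5400 m

5400 m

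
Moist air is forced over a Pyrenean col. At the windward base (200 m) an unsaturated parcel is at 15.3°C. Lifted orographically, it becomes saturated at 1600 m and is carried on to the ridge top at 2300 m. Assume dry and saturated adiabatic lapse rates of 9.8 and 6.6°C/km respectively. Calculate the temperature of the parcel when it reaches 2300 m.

-3.04°C

200–1600 m, dry: Δz = 1.4 km ⇒ ΔT = -13.72°C; T = 1.58°C
1600–2300 m, saturated: Δz = 0.7 km ⇒ ΔT = -4.62°C; T = -3.04°C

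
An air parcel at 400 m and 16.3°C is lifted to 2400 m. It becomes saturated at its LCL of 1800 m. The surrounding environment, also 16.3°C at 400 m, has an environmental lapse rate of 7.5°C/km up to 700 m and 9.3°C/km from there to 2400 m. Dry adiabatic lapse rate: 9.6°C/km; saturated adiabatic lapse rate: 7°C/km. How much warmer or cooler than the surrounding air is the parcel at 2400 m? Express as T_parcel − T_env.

+0.42°C (parcel warmer than environment)

Parcel:
  Dry to 1800 m: -9.6 × 1.4 km = -13.44°C, so T = 2.86°C.
  Saturated to 2400 m: -7 × 0.6 km = -4.2°C, so T = -1.34°C.
Environment:
  Environment, lower layer to 700 m: -7.5 × 0.3 km = -2.25°C, so T = 14.05°C.
  Environment, upper layer to 2400 m: -9.3 × 1.7 km = -15.81°C, so T = -1.76°C.
T_parcel − T_env = -1.34 − (-1.76) = +0.42°C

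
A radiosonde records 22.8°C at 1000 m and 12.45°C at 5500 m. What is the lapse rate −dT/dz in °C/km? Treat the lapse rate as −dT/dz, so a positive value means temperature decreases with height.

Γ = −ΔT/Δz = (22.8 − 12.45) / (5500 − 1000) m
  = 10.35°C / 4.5 km = 2.3°C/km

2.3°C/km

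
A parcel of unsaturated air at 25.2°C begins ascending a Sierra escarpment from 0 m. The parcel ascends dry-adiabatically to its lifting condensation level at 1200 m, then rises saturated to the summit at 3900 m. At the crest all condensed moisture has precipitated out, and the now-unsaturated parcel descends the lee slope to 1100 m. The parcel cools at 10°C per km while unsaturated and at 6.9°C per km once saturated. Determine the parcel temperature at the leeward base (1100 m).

0 → 1200 m (dry, 10°C/km): ΔT = -10 × 1.2 = -12°C → T = 13.2°C
1200 → 3900 m (saturated, 6.9°C/km): ΔT = -6.9 × 2.7 = -18.63°C → T = -5.43°C
3900 → 1100 m (dry descent, 10°C/km): ΔT = +10 × 2.8 = +28°C → T = 22.57°C

22.57°C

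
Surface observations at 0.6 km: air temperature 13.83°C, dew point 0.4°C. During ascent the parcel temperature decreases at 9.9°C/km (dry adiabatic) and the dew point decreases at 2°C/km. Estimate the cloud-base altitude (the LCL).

T and T_d converge at 9.9 − 2 = 7.9°C per km
Height above start = (13.83 − 0.4) / 7.9 = 1.7 km
LCL altitude = 600 m + 1700 m = 2300 m

2.3 km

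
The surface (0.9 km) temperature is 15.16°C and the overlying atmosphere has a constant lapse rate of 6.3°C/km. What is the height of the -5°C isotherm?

Height above start = (15.16 − (-5)) / 6.3 = 3.2 km
Altitude = 900 m + 3200 m = 4100 m

4.1 km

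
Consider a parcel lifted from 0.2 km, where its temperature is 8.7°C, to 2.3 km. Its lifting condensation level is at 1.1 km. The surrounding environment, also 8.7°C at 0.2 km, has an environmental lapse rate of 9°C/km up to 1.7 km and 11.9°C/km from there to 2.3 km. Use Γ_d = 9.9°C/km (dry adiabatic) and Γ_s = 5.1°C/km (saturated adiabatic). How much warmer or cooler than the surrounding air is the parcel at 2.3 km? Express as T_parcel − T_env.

+5.61°C (parcel warmer than environment)

Parcel:
  200 → 1100 m (dry, 9.9°C/km): ΔT = -9.9 × 0.9 = -8.91°C → T = -0.21°C
  1100 → 2300 m (saturated, 5.1°C/km): ΔT = -5.1 × 1.2 = -6.12°C → T = -6.33°C
Environment:
  200 → 1700 m (environment, lower layer, 9°C/km): ΔT = -9 × 1.5 = -13.5°C → T = -4.8°C
  1700 → 2300 m (environment, upper layer, 11.9°C/km): ΔT = -11.9 × 0.6 = -7.14°C → T = -11.94°C
T_parcel − T_env = -6.33 − (-11.94) = +5.61°C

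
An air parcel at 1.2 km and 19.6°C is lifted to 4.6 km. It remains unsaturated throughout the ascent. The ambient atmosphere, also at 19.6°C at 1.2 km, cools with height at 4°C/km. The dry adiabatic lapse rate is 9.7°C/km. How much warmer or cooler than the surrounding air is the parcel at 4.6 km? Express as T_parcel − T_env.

Parcel:
  1200 → 4600 m (dry, 9.7°C/km): ΔT = -9.7 × 3.4 = -32.98°C → T = -13.38°C
Environment:
  1200 → 4600 m (environment, 4°C/km): ΔT = -4 × 3.4 = -13.6°C → T = 6°C
T_parcel − T_env = -13.38 − 6 = -19.38°C

-19.38°C (parcel cooler than environment)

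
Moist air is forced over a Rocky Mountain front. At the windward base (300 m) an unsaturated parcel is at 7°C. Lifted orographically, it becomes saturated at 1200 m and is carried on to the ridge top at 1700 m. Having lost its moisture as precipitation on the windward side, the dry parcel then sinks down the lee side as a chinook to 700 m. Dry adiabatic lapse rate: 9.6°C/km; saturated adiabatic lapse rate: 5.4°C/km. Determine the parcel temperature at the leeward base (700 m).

Dry to 1200 m: -9.6 × 0.9 km = -8.64°C, so T = -1.64°C.
Saturated to 1700 m: -5.4 × 0.5 km = -2.7°C, so T = -4.34°C.
Dry descent to 700 m: +9.6 × 1 km = +9.6°C, so T = 5.26°C.

5.26°C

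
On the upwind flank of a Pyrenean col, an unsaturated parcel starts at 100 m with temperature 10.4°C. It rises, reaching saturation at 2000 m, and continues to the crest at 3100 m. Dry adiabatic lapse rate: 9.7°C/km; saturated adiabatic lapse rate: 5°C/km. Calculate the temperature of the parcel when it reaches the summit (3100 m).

Dry to 2000 m: -9.7 × 1.9 km = -18.43°C, so T = -8.03°C.
Saturated to 3100 m: -5 × 1.1 km = -5.5°C, so T = -13.53°C.

-13.53°C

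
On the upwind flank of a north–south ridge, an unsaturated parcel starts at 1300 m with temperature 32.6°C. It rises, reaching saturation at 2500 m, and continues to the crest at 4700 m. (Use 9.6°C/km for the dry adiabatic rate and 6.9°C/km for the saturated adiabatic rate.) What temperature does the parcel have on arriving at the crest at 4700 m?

1300–2500 m, dry: Δz = 1.2 km ⇒ ΔT = -11.52°C; T = 21.08°C
2500–4700 m, saturated: Δz = 2.2 km ⇒ ΔT = -15.18°C; T = 5.9°C

5.9°C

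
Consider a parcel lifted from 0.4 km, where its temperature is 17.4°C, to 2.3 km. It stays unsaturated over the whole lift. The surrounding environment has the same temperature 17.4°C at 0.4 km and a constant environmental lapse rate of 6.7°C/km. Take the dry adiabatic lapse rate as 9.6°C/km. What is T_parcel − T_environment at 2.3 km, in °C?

Parcel:
  400 → 2300 m (dry, 9.6°C/km): ΔT = -9.6 × 1.9 = -18.24°C → T = -0.84°C
Environment:
  400 → 2300 m (environment, 6.7°C/km): ΔT = -6.7 × 1.9 = -12.73°C → T = 4.67°C
T_parcel − T_env = -0.84 − 4.67 = -5.51°C

-5.51°C (parcel cooler than environment)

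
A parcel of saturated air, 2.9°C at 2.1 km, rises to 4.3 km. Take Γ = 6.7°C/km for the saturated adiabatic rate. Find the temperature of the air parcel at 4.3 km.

-11.84°C

2100–4300 m, saturated adiabatic: Δz = 2.2 km ⇒ ΔT = -14.74°C; T = -11.84°C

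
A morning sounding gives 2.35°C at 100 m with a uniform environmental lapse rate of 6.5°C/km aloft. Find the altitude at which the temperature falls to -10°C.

Height above start = (2.35 − (-10)) / 6.5 = 1.9 km
Altitude = 100 m + 1900 m = 2000 m

2000 m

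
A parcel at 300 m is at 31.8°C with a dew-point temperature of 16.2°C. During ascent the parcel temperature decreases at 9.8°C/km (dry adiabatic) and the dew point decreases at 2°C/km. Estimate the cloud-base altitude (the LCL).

T and T_d converge at 9.8 − 2 = 7.8°C per km
Height above start = (31.8 − 16.2) / 7.8 = 2 km
LCL altitude = 300 m + 2000 m = 2300 m

2300 m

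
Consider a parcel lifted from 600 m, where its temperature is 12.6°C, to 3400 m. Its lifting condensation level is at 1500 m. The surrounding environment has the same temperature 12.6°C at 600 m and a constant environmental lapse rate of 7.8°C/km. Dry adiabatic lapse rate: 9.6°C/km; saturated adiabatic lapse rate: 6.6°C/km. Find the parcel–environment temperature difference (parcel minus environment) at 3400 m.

Parcel:
  Dry to 1500 m: -9.6 × 0.9 km = -8.64°C, so T = 3.96°C.
  Saturated to 3400 m: -6.6 × 1.9 km = -12.54°C, so T = -8.58°C.
Environment:
  Environment to 3400 m: -7.8 × 2.8 km = -21.84°C, so T = -9.24°C.
T_parcel − T_env = -8.58 − (-9.24) = +0.66°C

+0.66°C (parcel warmer than environment)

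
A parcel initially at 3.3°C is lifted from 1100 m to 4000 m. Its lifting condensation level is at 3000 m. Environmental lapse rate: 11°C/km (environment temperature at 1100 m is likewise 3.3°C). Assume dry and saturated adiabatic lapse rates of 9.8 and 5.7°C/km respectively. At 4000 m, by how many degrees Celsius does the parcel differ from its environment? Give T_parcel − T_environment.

Parcel:
  Dry to 3000 m: -9.8 × 1.9 km = -18.62°C, so T = -15.32°C.
  Saturated to 4000 m: -5.7 × 1 km = -5.7°C, so T = -21.02°C.
Environment:
  Environment to 4000 m: -11 × 2.9 km = -31.9°C, so T = -28.6°C.
T_parcel − T_env = -21.02 − (-28.6) = +7.58°C

+7.58°C (parcel warmer than environment)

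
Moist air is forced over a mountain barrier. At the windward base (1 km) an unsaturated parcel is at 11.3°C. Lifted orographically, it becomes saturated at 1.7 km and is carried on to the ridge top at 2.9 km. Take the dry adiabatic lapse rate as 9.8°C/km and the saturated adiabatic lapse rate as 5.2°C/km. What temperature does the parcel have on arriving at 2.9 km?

Dry to 1700 m: -9.8 × 0.7 km = -6.86°C, so T = 4.44°C.
Saturated to 2900 m: -5.2 × 1.2 km = -6.24°C, so T = -1.8°C.

-1.8°C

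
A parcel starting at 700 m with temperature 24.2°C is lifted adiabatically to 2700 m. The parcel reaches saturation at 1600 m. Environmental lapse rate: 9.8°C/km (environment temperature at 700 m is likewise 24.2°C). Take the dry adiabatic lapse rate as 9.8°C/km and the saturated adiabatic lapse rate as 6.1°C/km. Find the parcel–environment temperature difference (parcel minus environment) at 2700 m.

Parcel:
  700–1600 m, dry: Δz = 0.9 km ⇒ ΔT = -8.82°C; T = 15.38°C
  1600–2700 m, saturated: Δz = 1.1 km ⇒ ΔT = -6.71°C; T = 8.67°C
Environment:
  700–2700 m, environment: Δz = 2 km ⇒ ΔT = -19.6°C; T = 4.6°C
T_parcel − T_env = 8.67 − 4.6 = +4.07°C

+4.07°C (parcel warmer than environment)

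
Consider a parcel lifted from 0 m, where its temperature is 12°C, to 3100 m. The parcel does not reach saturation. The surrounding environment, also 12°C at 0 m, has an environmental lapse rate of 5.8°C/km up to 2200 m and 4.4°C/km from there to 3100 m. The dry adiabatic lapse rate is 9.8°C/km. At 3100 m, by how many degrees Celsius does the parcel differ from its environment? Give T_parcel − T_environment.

-13.66°C (parcel cooler than environment)

Parcel:
  From 0 m to 3100 m (dry): cools by 9.8 × 3.1 = 30.38°C, giving -18.38°C.
Environment:
  From 0 m to 2200 m (environment, lower layer): cools by 5.8 × 2.2 = 12.76°C, giving -0.76°C.
  From 2200 m to 3100 m (environment, upper layer): cools by 4.4 × 0.9 = 3.96°C, giving -4.72°C.
T_parcel − T_env = -18.38 − (-4.72) = -13.66°C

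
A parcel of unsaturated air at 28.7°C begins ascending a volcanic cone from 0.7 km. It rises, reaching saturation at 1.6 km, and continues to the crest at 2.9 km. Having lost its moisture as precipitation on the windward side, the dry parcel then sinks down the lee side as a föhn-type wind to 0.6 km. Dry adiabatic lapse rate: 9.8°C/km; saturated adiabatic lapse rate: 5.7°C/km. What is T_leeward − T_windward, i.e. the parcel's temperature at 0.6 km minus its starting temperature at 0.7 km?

+6.31°C

Dry to 1600 m: -9.8 × 0.9 km = -8.82°C, so T = 19.88°C.
Saturated to 2900 m: -5.7 × 1.3 km = -7.41°C, so T = 12.47°C.
Dry descent to 600 m: +9.8 × 2.3 km = +22.54°C, so T = 35.01°C.
Net change vs windward start: 35.01 − 28.7 = +6.31°C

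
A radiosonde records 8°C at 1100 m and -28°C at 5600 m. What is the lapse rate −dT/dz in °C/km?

Γ = −ΔT/Δz = (8 − (-28)) / (5600 − 1100) m
  = 36°C / 4.5 km = 8°C/km

8°C/km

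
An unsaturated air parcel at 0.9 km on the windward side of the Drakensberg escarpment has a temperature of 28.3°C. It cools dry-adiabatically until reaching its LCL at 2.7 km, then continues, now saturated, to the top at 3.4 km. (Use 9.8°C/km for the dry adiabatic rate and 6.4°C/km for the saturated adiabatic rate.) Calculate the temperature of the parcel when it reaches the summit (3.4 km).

From 900 m to 2700 m (dry): cools by 9.8 × 1.8 = 17.64°C, giving 10.66°C.
From 2700 m to 3400 m (saturated): cools by 6.4 × 0.7 = 4.48°C, giving 6.18°C.

6.18°C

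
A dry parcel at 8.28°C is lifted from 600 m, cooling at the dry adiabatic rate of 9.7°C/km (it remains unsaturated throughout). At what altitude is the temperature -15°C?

Height above start = (8.28 − (-15)) / 9.7 = 2.4 km
Altitude = 600 m + 2400 m = 3000 m

3000 m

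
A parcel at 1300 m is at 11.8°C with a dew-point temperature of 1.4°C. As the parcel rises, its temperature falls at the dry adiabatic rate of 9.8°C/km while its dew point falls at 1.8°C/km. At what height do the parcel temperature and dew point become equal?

2600 m

T and T_d converge at 9.8 − 1.8 = 8°C per km
Height above start = (11.8 − 1.4) / 8 = 1.3 km
LCL altitude = 1300 m + 1300 m = 2600 m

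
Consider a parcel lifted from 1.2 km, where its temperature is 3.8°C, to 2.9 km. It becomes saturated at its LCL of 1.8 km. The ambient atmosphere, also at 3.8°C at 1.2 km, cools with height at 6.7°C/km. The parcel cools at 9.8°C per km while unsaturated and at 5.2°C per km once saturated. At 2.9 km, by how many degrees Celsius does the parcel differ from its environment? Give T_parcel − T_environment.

Parcel:
  Dry to 1800 m: -9.8 × 0.6 km = -5.88°C, so T = -2.08°C.
  Saturated to 2900 m: -5.2 × 1.1 km = -5.72°C, so T = -7.8°C.
Environment:
  Environment to 2900 m: -6.7 × 1.7 km = -11.39°C, so T = -7.59°C.
T_parcel − T_env = -7.8 − (-7.59) = -0.21°C

-0.21°C (parcel cooler than environment)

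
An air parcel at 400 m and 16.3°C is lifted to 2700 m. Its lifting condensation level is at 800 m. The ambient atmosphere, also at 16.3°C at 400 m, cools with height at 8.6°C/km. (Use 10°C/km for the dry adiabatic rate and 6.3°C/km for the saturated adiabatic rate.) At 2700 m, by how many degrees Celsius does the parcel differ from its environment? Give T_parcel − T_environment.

+3.81°C (parcel warmer than environment)

Parcel:
  From 400 m to 800 m (dry): cools by 10 × 0.4 = 4°C, giving 12.3°C.
  From 800 m to 2700 m (saturated): cools by 6.3 × 1.9 = 11.97°C, giving 0.33°C.
Environment:
  From 400 m to 2700 m (environment): cools by 8.6 × 2.3 = 19.78°C, giving -3.48°C.
T_parcel − T_env = 0.33 − (-3.48) = +3.81°C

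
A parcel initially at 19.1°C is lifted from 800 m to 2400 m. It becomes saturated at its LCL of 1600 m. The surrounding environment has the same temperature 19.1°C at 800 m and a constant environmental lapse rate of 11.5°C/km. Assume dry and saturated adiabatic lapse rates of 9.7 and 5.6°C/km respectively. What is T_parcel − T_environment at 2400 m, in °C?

Parcel:
  From 800 m to 1600 m (dry): cools by 9.7 × 0.8 = 7.76°C, giving 11.34°C.
  From 1600 m to 2400 m (saturated): cools by 5.6 × 0.8 = 4.48°C, giving 6.86°C.
Environment:
  From 800 m to 2400 m (environment): cools by 11.5 × 1.6 = 18.4°C, giving 0.7°C.
T_parcel − T_env = 6.86 − 0.7 = +6.16°C

+6.16°C (parcel warmer than environment)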